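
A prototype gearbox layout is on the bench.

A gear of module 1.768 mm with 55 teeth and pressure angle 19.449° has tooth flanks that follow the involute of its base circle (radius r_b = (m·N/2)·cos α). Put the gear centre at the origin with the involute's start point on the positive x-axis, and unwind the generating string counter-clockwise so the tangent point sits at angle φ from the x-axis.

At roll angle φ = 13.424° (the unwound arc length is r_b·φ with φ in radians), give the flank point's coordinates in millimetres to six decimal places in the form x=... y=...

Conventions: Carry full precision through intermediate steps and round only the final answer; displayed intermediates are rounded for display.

single-mesh involute tooth geometry (55T wheel at module 1.768)
pitch radius r_p = m·N/2 = 1.768·55/2 = 48.620000
base radius r_b = r_p·cos α = 48.620000·cos 19.449° = 45.845657
roll angle φ = 13.424° = 0.23429300 rad
x = r_b·(cos φ + φ·sin φ) = 47.086750
y = r_b·(sin φ − φ·cos φ) = 0.195465

x=47.086750 y=0.195465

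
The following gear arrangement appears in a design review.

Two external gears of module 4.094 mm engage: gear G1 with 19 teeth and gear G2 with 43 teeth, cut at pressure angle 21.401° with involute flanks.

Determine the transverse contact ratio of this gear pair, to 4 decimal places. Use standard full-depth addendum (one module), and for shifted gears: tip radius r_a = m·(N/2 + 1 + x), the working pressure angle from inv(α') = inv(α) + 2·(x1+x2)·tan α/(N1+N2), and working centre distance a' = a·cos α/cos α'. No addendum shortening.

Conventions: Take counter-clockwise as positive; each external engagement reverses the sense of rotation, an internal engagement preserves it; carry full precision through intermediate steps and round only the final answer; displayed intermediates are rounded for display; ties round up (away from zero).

single-mesh involute tooth geometry (19T engaging 43T at module 4.094)
base radii: r_b1 = 36.211306, r_b2 = 81.951903
tip radii: r_a1 = 42.987000, r_a2 = 92.115000
no profile shift: α' = α, a' = a
action lengths: √(r_a1²−r_b1²) = 23.165135, √(r_a2²−r_b2²) = 42.060180
base pitch p_b = π·m·cos α = 11.974860
CR = (23.165135 + 42.060180 − 126.914000·sin 21.40100°)/11.974860 = 1.579583
contact ratio ≈ 1.5796

1.5796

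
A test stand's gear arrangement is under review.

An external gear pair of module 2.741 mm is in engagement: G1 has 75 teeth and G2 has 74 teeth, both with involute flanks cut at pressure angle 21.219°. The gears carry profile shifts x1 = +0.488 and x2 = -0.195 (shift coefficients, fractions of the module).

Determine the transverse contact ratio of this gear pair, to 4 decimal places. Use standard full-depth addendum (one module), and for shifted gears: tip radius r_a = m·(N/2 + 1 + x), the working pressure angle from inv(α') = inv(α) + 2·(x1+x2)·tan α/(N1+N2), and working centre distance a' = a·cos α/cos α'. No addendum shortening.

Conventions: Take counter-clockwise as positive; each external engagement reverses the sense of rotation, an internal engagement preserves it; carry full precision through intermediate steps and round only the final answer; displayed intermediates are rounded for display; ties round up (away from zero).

1.7030

topology: single-mesh involute geometry — m = 2.741, 75T/74T pair
base radii: r_b1 = 95.818901, r_b2 = 94.541316
tip radii: r_a1 = 106.866108, r_a2 = 103.623505
inv(α') = inv(21.219°) + 2·(+0.488-0.195)·tan α/(75+74) = 0.01944154  ⇒  α' = 21.78274°
a' = a·cos α / cos α' = 204.2045·cos 21.219°/cos 21.78274° = 204.997523
action lengths: √(r_a1²−r_b1²) = 47.319163, √(r_a2²−r_b2²) = 42.423701
base pitch p_b = π·m·cos α = 8.027305
CR = (47.319163 + 42.423701 − 204.997523·sin 21.78274°)/8.027305 = 1.703026
contact ratio ≈ 1.7030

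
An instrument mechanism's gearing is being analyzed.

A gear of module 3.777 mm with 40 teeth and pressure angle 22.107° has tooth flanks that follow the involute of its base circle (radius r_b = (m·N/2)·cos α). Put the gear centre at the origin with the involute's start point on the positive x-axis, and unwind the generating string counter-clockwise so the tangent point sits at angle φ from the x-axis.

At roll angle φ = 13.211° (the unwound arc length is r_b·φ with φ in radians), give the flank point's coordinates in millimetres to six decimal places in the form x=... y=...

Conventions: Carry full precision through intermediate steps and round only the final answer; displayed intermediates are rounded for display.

x=71.822263 y=0.284460

topology: single-mesh involute geometry — m = 3.777, N = 40
pitch radius r_p = m·N/2 = 3.777·40/2 = 75.540000
base radius r_b = r_p·cos α = 75.540000·cos 22.107° = 69.986500
roll angle φ = 13.211° = 0.23057545 rad
x = r_b·(cos φ + φ·sin φ) = 71.822263
y = r_b·(sin φ − φ·cos φ) = 0.284460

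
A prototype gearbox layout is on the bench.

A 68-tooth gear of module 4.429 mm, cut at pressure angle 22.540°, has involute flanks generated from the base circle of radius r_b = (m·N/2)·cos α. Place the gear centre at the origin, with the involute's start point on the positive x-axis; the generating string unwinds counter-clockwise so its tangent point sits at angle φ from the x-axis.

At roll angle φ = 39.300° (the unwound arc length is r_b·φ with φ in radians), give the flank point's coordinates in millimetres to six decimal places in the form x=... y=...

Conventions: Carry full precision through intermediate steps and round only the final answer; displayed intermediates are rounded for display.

recognized (one wheel, involute flank): single-mesh tooth geometry, m = 4.429, N = 68
pitch radius r_p = m·N/2 = 4.429·68/2 = 150.586000
base radius r_b = r_p·cos α = 150.586000·cos 22.540° = 139.083058
roll angle φ = 39.300° = 0.68591440 rad
x = r_b·(cos φ + φ·sin φ) = 168.052010
y = r_b·(sin φ − φ·cos φ) = 14.268911

x=168.052010 y=14.268911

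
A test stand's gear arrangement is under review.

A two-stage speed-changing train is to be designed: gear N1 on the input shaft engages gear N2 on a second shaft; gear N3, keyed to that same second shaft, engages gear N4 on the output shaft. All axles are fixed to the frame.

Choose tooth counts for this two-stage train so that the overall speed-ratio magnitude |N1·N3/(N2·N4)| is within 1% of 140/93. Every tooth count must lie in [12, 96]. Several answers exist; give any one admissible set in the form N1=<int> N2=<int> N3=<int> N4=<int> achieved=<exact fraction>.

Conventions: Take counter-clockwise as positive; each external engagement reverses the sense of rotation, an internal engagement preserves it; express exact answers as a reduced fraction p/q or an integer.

topology: fixed-axis compound train — 2 stages, target 140/93
target = 140/93 in lowest terms: an exact hit needs N1·N3 = k·140 and N2·N4 = k·93 for one integer k, every count in [12, 96]; additionally prefer no 1:1 stage (N1 ≠ N2, N3 ≠ N4)
k = 1…3: no 1:1-free in-range split of k·140 and k·93 into factor pairs; take k = 4
k = 4: N1·N3 = 560 = 14·40, N2·N4 = 372 = 12·31
achieved = 14·40/(12·31) = 140/93; |achieved − target| = 0 ≤ 7/465 ✓

N1=14 N2=12 N3=40 N4=31 achieved=140/93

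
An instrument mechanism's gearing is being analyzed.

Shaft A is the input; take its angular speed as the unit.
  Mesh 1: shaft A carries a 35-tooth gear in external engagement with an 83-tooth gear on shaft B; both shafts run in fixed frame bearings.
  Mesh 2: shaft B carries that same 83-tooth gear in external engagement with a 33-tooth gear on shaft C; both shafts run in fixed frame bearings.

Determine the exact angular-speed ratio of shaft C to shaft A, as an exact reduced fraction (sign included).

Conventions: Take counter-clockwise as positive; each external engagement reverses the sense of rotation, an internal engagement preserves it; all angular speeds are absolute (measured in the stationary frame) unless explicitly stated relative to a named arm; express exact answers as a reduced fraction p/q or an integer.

class = fixed-axis compound train [2 meshes; 2 ratios multiply, 2 sense flips]
mesh 1 [35T→83T]: running ratio 35/83, sense −
mesh 2 [83T→33T]: running ratio 35/33, sense +
ω_out/ω_in = 35/33

35/33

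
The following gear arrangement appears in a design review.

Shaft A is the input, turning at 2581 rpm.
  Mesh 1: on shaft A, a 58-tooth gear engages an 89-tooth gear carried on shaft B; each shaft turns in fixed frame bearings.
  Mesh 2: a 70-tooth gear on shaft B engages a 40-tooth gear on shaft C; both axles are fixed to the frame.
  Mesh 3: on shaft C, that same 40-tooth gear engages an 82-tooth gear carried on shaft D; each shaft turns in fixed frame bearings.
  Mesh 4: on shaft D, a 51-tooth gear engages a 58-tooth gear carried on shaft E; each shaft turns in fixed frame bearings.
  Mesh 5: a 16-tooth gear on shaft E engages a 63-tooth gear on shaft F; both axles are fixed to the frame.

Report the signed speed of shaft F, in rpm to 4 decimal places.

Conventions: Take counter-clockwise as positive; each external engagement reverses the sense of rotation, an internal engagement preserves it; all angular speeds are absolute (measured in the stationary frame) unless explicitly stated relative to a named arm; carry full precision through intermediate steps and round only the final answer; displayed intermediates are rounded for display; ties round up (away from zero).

-320.6504 rpm

5-mesh fixed-axis compound train (all bearings frame-fixed)
mesh 1 [58T→89T]: ω = 2581.0000×58/89 = 1682.0000 rpm, sense flips to −
mesh 2 [70T→40T]: ω = 1682.0000×70/40 = 2943.5000 rpm, sense flips to +
mesh 3 [40T→82T]: ω = 2943.5000×40/82 = 1435.8537 rpm, sense flips to −
mesh 4 [51T→58T]: ω = 1435.8537×51/58 = 1262.5610 rpm, sense flips to +
mesh 5 [16T→63T]: ω = 1262.5610×16/63 = 320.6504 rpm, sense flips to −
signed output speed = -320.6504 rpm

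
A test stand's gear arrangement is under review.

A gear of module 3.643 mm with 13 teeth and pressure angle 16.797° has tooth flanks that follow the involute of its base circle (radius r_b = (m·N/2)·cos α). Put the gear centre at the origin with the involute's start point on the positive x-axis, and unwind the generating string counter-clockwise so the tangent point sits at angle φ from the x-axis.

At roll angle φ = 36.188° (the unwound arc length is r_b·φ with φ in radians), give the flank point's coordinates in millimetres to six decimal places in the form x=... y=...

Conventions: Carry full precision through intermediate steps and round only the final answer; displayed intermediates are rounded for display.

x=26.749745 y=1.829010

class = single-mesh tooth geometry [base-circle involute, m = 3.643, 13T]
pitch radius r_p = m·N/2 = 3.643·13/2 = 23.679500
base radius r_b = r_p·cos α = 23.679500·cos 16.797° = 22.669205
roll angle φ = 36.188° = 0.63159975 rad
x = r_b·(cos φ + φ·sin φ) = 26.749745
y = r_b·(sin φ − φ·cos φ) = 1.829010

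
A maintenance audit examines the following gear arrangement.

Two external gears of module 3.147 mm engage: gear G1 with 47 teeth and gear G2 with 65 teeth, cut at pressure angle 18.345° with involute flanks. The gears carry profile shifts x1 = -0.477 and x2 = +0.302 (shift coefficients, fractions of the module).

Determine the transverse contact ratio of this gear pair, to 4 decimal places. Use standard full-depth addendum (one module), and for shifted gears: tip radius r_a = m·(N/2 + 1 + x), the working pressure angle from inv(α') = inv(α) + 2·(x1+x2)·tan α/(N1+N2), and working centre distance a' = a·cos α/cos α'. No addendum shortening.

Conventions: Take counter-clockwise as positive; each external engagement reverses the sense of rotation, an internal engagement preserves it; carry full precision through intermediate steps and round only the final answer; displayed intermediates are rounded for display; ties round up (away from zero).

topology: single-mesh involute geometry — m = 3.147, 47T/65T pair
base radii: r_b1 = 70.196027, r_b2 = 97.079612
tip radii: r_a1 = 75.600381, r_a2 = 106.374894
inv(α') = inv(18.345°) + 2·(-0.477+0.302)·tan α/(47+65) = 0.01037304  ⇒  α' = 17.78708°
a' = a·cos α / cos α' = 176.2320·cos 18.345°/cos 17.78708° = 175.673110
action lengths: √(r_a1²−r_b1²) = 28.070187, √(r_a2²−r_b2²) = 43.487551
base pitch p_b = π·m·cos α = 9.384141
CR = (28.070187 + 43.487551 − 175.673110·sin 17.78708°)/9.384141 = 1.906729
contact ratio ≈ 1.9067

1.9067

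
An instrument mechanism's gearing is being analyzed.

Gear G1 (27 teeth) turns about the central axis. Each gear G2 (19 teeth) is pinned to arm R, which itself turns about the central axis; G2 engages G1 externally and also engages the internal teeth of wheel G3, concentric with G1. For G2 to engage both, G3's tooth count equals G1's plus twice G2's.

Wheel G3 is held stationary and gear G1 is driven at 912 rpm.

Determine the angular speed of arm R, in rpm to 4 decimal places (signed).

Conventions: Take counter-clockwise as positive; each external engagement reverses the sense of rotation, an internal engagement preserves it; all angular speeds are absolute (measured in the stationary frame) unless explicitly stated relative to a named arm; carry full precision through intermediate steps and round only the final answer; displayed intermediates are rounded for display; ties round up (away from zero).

+267.6522 rpm

recognized (axles ride arm R): planetary set, 27/19/65 teeth
normalise by the input: solve with ω_sun = 1, then scale by 912 rpm
ring teeth: 27 + 2·19 = 65
27(ω_sun−ω_arm) = −65(ω_ring−ω_arm),  ω_ring = 0, ω_sun = 1
27(1−ω_arm) = −65(0−ω_arm)  ⇒  92·ω_arm = 27  ⇒  ω_arm = 27/92
scale: ω_arm = 27/92 × 912 rpm = +267.6522 rpm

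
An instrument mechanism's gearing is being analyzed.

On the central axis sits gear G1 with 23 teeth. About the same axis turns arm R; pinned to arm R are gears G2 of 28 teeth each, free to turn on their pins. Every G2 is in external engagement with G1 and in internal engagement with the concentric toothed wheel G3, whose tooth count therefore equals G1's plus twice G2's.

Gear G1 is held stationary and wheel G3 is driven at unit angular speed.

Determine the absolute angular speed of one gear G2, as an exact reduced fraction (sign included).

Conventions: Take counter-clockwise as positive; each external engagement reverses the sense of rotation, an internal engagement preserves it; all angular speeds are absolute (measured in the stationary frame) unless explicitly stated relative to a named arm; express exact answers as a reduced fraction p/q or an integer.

79/56

recognized (axles ride arm R): planetary set, 23/28/79 teeth
ring teeth: 23 + 2·28 = 79
23(ω_sun−ω_arm) = −79(ω_ring−ω_arm),  ω_sun = 0, ω_ring = 1
23(0−ω_arm) = −79(1−ω_arm)  ⇒  102·ω_arm = 79  ⇒  ω_arm = 79/102
sun–planet mesh: 23·(0−79/102) = −28·(ω_p−ω_arm)  ⇒  ω_p−ω_arm = 1817/2856
ω_p = 79/102 + 1817/2856 = 79/56
exact speed ratio = 79/56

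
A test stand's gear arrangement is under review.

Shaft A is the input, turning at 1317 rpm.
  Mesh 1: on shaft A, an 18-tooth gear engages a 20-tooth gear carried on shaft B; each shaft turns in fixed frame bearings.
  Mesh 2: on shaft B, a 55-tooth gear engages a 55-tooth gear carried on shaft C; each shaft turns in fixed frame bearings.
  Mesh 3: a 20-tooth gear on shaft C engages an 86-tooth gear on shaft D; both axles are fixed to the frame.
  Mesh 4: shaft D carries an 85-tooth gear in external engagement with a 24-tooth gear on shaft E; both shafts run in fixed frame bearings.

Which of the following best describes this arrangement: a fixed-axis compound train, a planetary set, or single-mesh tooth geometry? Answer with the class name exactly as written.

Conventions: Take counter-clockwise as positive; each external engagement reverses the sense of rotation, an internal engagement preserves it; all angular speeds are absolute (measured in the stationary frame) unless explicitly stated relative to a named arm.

fixed-axis compound train

4-mesh fixed-axis compound train (all bearings frame-fixed)
classification: fixed-axis compound train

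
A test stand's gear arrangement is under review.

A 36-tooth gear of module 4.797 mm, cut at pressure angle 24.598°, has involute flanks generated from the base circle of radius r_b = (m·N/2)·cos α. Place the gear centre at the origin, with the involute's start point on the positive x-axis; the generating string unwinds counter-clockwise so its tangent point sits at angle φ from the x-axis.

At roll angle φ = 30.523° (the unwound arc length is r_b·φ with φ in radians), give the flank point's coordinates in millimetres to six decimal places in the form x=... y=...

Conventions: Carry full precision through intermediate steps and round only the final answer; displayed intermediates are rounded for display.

x=88.872625 y=3.845411

single-mesh involute tooth geometry (36T wheel at module 4.797)
pitch radius r_p = m·N/2 = 4.797·36/2 = 86.346000
base radius r_b = r_p·cos α = 86.346000·cos 24.598° = 78.510156
roll angle φ = 30.523° = 0.53272685 rad
x = r_b·(cos φ + φ·sin φ) = 88.872625
y = r_b·(sin φ − φ·cos φ) = 3.845411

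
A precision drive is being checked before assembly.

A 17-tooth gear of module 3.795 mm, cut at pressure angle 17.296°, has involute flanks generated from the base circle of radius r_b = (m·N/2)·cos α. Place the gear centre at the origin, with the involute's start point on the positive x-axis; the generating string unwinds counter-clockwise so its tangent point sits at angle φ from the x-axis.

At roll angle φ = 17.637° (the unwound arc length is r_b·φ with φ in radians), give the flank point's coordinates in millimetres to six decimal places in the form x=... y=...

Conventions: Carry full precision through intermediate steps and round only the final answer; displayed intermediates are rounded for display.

single-mesh involute tooth geometry (17T wheel at module 3.795)
pitch radius r_p = m·N/2 = 3.795·17/2 = 32.257500
base radius r_b = r_p·cos α = 32.257500·cos 17.296° = 30.798866
roll angle φ = 17.637° = 0.30782372 rad
x = r_b·(cos φ + φ·sin φ) = 32.223661
y = r_b·(sin φ − φ·cos φ) = 0.296619

x=32.223661 y=0.296619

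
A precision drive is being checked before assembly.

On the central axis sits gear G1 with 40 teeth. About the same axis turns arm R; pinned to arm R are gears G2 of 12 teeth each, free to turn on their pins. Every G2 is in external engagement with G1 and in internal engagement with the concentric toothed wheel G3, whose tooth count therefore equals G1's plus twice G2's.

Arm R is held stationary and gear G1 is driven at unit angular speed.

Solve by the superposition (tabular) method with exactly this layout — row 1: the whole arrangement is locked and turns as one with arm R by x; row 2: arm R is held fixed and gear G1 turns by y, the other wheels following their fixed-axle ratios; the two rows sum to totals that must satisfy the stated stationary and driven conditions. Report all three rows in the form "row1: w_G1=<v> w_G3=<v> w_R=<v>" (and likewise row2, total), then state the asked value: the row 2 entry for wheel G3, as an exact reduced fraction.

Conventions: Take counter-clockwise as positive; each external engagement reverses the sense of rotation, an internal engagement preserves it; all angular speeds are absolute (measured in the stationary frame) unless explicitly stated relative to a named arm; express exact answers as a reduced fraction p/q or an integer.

row1: w_G1=0 w_G3=0 w_R=0
row2: w_G1=1 w_G3=-5/8 w_R=0
total: w_G1=1 w_G3=-5/8 w_R=0
asked value: -5/8

topology: planetary set — G1 40T / G2 12T / G3 64T, arm = carrier (Willis)
superposition row 1 [locked train]: every member turns x
row 2: sun turns y, ring = −(40/64)·y, arm 0
boundary: total ω_arm = x = 0 and total ω_sun = x + y = 1  ⇒  y = 1, x = 0
row 2 ring = −(40/64)·1 = -5/8
totals (row 1 + row 2): sun 0 + 1 = 1, ring 0 + (-5/8) = -5/8, arm 0 + 0 = 0
asked cell (row2, ring) = -5/8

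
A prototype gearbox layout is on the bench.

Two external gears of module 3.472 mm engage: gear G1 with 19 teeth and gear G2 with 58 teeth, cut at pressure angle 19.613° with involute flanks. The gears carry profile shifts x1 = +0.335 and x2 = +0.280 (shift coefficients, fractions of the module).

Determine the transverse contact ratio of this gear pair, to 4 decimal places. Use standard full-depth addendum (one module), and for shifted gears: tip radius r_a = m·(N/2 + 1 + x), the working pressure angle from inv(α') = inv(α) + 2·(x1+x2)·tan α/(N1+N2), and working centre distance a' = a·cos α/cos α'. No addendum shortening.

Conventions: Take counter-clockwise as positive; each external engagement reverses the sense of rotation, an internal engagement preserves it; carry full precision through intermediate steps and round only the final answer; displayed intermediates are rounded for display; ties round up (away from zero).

1.5563

recognized (one external pair, fixed centres): single-mesh tooth geometry, m = 3.472, N1 = 19, N2 = 58
base radii: r_b1 = 31.070312, r_b2 = 94.846215
tip radii: r_a1 = 37.619120, r_a2 = 105.132160
inv(α') = inv(19.613°) + 2·(+0.335+0.280)·tan α/(19+58) = 0.01972042  ⇒  α' = 21.88229°
a' = a·cos α / cos α' = 133.6720·cos 19.613°/cos 21.88229° = 135.693007
action lengths: √(r_a1²−r_b1²) = 21.209288, √(r_a2²−r_b2²) = 45.353794
base pitch p_b = π·m·cos α = 10.274765
CR = (21.209288 + 45.353794 − 135.693007·sin 21.88229°)/10.274765 = 1.556256
contact ratio ≈ 1.5563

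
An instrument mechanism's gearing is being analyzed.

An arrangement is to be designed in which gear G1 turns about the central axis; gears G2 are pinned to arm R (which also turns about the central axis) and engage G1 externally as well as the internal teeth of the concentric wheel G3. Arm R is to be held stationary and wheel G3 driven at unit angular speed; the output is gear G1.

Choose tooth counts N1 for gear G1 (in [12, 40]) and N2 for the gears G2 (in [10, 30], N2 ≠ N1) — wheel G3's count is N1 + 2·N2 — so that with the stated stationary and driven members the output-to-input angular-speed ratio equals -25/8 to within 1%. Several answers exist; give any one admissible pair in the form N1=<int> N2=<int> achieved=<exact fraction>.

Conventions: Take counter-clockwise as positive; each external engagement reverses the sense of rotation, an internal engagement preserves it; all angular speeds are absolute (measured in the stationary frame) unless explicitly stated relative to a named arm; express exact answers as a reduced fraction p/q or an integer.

N1=16 N2=17 achieved=-25/8

planetary set to be sized for -25/8 (Willis relation)
Willis with ω_arm = 0: ω_sun/ω_ring = −N3/N1; set equal to -25/8  ⇒  N3/N1 = −(-25/8) = 25/8
N3 = N1 + 2·N2  ⇒  N2/N1 = (N3/N1 − 1)/2 = (25/8 − 1)/2 = 17/16
smallest multiple with N1 ≥ 12 and N2 ≥ 10: k = 1  ⇒  N1 = 1·16 = 16, N2 = 1·17 = 17 (N1 ≤ 40, N2 ≤ 30, N2 ≠ N1 ✓), N3 = 16 + 2·17 = 50
check: −N3/N1 with N1 = 16, N3 = 50 gives -25/8; |achieved − target| = 0 ≤ 1/32 ✓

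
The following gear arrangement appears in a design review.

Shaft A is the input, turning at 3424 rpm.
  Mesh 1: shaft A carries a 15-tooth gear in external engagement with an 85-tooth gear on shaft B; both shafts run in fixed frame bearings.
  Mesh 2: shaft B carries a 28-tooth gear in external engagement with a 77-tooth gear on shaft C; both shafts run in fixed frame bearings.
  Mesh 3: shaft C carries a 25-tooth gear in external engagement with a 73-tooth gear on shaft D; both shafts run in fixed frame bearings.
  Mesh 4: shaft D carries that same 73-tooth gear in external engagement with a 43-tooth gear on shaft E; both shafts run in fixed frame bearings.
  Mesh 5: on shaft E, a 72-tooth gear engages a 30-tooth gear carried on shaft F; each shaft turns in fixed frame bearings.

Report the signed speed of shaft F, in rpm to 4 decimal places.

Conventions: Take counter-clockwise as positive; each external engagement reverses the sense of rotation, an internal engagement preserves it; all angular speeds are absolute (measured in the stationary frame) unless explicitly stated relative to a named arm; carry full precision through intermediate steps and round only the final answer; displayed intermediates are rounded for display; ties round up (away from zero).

class = fixed-axis compound train [5 meshes; 5 ratios multiply, 5 sense flips]
mesh 1 [15T→85T]: ω = 3424.0000×15/85 = 604.2353 rpm, sense flips to −
mesh 2 [28T→77T]: ω = 604.2353×28/77 = 219.7219 rpm, sense flips to +
mesh 3 [25T→73T]: ω = 219.7219×25/73 = 75.2472 rpm, sense flips to −
mesh 4 [73T→43T]: ω = 75.2472×73/43 = 127.7453 rpm, sense flips to +
mesh 5 [72T→30T]: ω = 127.7453×72/30 = 306.5887 rpm, sense flips to −
signed output speed = -306.5887 rpm

-306.5887 rpm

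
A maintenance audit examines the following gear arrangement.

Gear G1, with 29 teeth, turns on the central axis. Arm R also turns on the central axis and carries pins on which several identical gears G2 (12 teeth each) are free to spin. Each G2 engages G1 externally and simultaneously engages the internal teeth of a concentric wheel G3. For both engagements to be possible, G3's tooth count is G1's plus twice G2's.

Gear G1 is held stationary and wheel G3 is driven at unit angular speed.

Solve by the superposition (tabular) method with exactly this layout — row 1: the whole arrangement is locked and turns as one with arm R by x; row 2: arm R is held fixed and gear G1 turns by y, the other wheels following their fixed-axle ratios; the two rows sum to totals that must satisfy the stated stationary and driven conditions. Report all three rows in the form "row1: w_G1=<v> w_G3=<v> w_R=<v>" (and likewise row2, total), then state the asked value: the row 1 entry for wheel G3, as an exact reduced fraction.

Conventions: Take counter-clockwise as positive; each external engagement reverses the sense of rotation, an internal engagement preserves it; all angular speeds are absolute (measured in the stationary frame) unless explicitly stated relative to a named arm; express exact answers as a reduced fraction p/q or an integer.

row1: w_G1=53/82 w_G3=53/82 w_R=53/82
row2: w_G1=-53/82 w_G3=29/82 w_R=0
total: w_G1=0 w_G3=1 w_R=53/82
asked value: 53/82

class = planetary set [G3 = 29+2·12 = 53; Willis about the carrier]
superposition row 1 [locked train]: every member turns x
row 2 — arm fixed, fixed-axis ratios: sun y, ring −(29/53)·y, arm 0
boundary: total ω_sun = x + y = 0 and total ω_ring = x − (29/53)·y = 1  ⇒  y = -53/82, x = 53/82
row 2 ring = −(29/53)·(-53/82) = 29/82
totals (row 1 + row 2): sun 53/82 + (-53/82) = 0, ring 53/82 + 29/82 = 1, arm 53/82 + 0 = 53/82
asked cell (row1, ring) = 53/82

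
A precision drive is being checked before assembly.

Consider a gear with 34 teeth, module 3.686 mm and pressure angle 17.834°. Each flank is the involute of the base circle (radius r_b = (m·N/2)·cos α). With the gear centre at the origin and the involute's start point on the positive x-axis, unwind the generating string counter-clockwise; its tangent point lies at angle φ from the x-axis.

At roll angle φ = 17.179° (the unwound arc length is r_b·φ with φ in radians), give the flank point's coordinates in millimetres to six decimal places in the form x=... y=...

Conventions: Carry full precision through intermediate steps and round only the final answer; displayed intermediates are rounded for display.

x=62.272248 y=0.531144

topology: single-mesh involute geometry — m = 3.686, N = 34
pitch radius r_p = m·N/2 = 3.686·34/2 = 62.662000
base radius r_b = r_p·cos α = 62.662000·cos 17.834° = 59.650954
roll angle φ = 17.179° = 0.29983011 rad
x = r_b·(cos φ + φ·sin φ) = 62.272248
y = r_b·(sin φ − φ·cos φ) = 0.531144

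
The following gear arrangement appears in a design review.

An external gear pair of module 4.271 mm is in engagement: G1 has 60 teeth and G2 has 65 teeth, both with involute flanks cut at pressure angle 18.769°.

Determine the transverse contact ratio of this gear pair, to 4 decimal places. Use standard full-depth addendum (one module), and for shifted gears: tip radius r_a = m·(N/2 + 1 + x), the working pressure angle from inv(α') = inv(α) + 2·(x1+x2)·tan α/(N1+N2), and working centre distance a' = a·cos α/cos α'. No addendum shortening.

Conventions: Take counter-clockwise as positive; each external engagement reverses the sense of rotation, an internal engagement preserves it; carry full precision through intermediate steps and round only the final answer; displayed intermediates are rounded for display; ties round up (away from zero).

topology: single-mesh involute geometry — m = 4.271, 60T/65T pair
base radii: r_b1 = 121.316493, r_b2 = 131.426201
tip radii: r_a1 = 132.401000, r_a2 = 143.078500
no profile shift: α' = α, a' = a
action lengths: √(r_a1²−r_b1²) = 53.031437, √(r_a2²−r_b2²) = 56.556263
base pitch p_b = π·m·cos α = 12.704233
CR = (53.031437 + 56.556263 − 266.937500·sin 18.76900°)/12.704233 = 1.865491
contact ratio ≈ 1.8655

1.8655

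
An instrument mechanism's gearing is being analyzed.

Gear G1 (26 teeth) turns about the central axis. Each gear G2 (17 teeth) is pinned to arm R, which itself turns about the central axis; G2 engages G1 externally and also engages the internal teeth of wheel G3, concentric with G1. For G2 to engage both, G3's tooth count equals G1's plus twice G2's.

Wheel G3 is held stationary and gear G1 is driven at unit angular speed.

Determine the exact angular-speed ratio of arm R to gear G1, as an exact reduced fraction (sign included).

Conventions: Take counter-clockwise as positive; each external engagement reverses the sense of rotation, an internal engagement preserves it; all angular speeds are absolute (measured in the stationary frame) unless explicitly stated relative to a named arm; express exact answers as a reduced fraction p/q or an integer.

13/43

recognized (axles ride arm R): planetary set, 26/17/60 teeth
ring teeth: 26 + 2·17 = 60
26(ω_sun−ω_arm) = −60(ω_ring−ω_arm),  ω_ring = 0, ω_sun = 1
26(1−ω_arm) = −60(0−ω_arm)  ⇒  86·ω_arm = 26  ⇒  ω_arm = 13/43
ω_out/ω_in = 13/43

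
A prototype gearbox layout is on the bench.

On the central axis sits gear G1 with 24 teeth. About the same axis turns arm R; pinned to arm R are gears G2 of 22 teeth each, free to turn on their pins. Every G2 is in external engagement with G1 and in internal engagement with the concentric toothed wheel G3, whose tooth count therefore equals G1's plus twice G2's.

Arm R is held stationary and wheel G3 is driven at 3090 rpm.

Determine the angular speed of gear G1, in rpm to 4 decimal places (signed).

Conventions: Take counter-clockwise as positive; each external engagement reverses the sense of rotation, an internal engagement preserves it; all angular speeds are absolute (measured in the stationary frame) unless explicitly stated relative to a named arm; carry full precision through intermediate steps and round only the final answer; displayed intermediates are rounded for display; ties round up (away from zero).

-8755.0000 rpm

topology: planetary set — G1 24T / G2 22T / G3 68T, arm = carrier (Willis)
normalise by the input: solve with ω_ring = 1, then scale by 3090 rpm
ring teeth: 24 + 2·22 = 68
24(ω_sun−ω_arm) = −68(ω_ring−ω_arm),  ω_arm = 0, ω_ring = 1
ω_sun = 0 − (68/24)(1−0) = -17/6
scale: ω_sun = -17/6 × 3090 rpm = -8755.0000 rpm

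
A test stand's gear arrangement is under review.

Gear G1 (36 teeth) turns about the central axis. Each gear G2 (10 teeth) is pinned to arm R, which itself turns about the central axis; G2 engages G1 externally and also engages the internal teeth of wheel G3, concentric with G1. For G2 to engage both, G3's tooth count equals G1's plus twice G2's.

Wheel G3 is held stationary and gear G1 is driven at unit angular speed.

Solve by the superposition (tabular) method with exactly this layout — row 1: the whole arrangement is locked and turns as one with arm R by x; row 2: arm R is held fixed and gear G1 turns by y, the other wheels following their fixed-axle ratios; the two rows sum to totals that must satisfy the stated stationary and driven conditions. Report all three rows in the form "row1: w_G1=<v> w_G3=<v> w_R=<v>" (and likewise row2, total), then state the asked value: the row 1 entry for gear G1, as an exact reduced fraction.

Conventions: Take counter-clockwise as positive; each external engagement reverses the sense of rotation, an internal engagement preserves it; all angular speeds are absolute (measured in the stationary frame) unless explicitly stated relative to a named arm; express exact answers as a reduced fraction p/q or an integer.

class = planetary set [G3 = 36+2·10 = 56; Willis about the carrier]
row 1 (train locked, turned with arm): all members turn x
row 2 (arm held, sun turns y): ω_ring = −(36/56)·y, ω_arm = 0
boundary: total ω_ring = x − (36/56)·y = 0 and total ω_sun = x + y = 1  ⇒  y = 14/23, x = 9/23
row 2 ring = −(36/56)·14/23 = -9/23
totals (row 1 + row 2): sun 9/23 + 14/23 = 1, ring 9/23 + (-9/23) = 0, arm 9/23 + 0 = 9/23
asked cell (row1, sun) = 9/23

row1: w_G1=9/23 w_G3=9/23 w_R=9/23
row2: w_G1=14/23 w_G3=-9/23 w_R=0
total: w_G1=1 w_G3=0 w_R=9/23
asked value: 9/23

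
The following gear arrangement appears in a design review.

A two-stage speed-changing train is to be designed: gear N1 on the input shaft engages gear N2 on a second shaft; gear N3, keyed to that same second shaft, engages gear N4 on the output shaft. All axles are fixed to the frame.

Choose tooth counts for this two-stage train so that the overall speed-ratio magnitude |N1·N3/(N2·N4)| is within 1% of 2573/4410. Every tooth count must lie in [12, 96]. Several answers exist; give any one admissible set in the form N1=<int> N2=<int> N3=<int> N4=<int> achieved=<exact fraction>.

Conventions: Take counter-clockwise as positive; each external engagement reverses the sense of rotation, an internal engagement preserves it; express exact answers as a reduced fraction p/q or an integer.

2-stage fixed-axis compound train for ratio 2573/4410
target = 2573/4410 in lowest terms: an exact hit needs N1·N3 = k·2573 and N2·N4 = k·4410 for one integer k, every count in [12, 96]; additionally prefer no 1:1 stage (N1 ≠ N2, N3 ≠ N4)
k = 1: N1·N3 = 2573 = 31·83, N2·N4 = 4410 = 49·90
achieved = 31·83/(49·90) = 2573/4410; |achieved − target| = 0 ≤ 2573/441000 ✓

N1=31 N2=49 N3=83 N4=90 achieved=2573/4410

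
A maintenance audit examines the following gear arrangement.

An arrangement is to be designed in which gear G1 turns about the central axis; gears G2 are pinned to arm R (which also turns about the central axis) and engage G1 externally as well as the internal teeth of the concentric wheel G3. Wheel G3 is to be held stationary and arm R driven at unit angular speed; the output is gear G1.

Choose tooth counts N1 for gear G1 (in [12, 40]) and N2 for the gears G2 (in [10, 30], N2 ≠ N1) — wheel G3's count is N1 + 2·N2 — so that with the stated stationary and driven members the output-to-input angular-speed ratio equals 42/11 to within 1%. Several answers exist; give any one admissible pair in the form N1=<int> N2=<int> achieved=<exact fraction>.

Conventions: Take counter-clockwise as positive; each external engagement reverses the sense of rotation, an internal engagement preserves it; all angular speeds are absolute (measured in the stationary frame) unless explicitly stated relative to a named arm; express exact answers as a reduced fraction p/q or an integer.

design class (target 42/11): planetary set
Willis with ω_ring = 0: ω_sun/ω_arm = (N1+N3)/N1; set equal to 42/11  ⇒  N3/N1 = 42/11 − 1 = 31/11
N3 = N1 + 2·N2  ⇒  N2/N1 = (N3/N1 − 1)/2 = (31/11 − 1)/2 = 10/11
smallest multiple with N1 ≥ 12 and N2 ≥ 10: k = 2  ⇒  N1 = 2·11 = 22, N2 = 2·10 = 20 (N1 ≤ 40, N2 ≤ 30, N2 ≠ N1 ✓), N3 = 22 + 2·20 = 62
check: (N1+N3)/N1 with N1 = 22, N3 = 62 gives 42/11; |achieved − target| = 0 ≤ 21/550 ✓

N1=22 N2=20 achieved=42/11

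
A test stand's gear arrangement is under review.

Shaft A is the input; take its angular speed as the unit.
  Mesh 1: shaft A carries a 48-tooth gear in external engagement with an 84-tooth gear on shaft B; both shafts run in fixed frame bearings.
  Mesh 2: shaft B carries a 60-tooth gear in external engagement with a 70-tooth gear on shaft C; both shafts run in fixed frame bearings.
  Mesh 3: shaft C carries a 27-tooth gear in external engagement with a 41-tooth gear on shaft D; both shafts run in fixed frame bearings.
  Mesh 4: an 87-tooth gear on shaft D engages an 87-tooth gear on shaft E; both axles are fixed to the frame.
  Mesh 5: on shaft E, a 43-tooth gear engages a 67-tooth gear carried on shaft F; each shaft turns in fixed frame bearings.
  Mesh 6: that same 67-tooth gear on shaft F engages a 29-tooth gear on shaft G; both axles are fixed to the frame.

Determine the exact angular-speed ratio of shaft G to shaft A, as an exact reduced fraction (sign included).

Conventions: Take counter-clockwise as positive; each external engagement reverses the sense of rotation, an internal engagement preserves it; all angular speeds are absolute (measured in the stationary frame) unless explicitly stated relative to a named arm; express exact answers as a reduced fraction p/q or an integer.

27864/58261

class = fixed-axis compound train [6 meshes; 6 ratios multiply, 6 sense flips]
mesh 1 [48T→84T]: running ratio 4/7, sense −
mesh 2 [60T→70T]: running ratio 24/49, sense +
mesh 3 [27T→41T]: running ratio 648/2009, sense −
mesh 4 [87T→87T]: running ratio 648/2009, sense +
mesh 5 [43T→67T]: running ratio 27864/134603, sense −
mesh 6 [67T→29T]: running ratio 27864/58261, sense +
ω_out/ω_in = 27864/58261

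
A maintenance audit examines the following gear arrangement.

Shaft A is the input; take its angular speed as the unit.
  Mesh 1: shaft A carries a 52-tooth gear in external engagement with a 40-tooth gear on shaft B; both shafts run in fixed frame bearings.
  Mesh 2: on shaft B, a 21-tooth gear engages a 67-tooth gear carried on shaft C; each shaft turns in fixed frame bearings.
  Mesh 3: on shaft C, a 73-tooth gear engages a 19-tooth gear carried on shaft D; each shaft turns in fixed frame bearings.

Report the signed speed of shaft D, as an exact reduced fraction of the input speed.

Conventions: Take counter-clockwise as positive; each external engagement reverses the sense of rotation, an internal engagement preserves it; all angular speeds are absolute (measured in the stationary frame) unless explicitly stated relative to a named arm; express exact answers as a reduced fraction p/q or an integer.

-19929/12730

3-mesh fixed-axis compound train (all bearings frame-fixed)
mesh 1 [52T→40T]: |ω|/ω_in = 1×52/40 = 13/10, sense flips to −
mesh 2 [21T→67T]: |ω|/ω_in = (13/10)×21/67 = 273/670, sense flips to +
mesh 3 [73T→19T]: |ω|/ω_in = (273/670)×73/19 = 19929/12730, sense flips to −
signed output speed (× input speed) = -19929/12730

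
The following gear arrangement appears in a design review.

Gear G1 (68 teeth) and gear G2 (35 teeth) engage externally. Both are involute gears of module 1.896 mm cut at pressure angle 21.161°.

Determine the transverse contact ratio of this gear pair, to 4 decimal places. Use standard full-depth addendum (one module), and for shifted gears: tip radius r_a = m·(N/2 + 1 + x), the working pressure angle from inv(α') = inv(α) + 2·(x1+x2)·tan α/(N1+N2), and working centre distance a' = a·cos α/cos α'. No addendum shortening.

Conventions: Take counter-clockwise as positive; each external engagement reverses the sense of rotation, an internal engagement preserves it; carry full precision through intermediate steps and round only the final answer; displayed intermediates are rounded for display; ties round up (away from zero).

1.6868

recognized (one external pair, fixed centres): single-mesh tooth geometry, m = 1.896, N1 = 68, N2 = 35
base radii: r_b1 = 60.117175, r_b2 = 30.942664
tip radii: r_a1 = 66.360000, r_a2 = 35.076000
no profile shift: α' = α, a' = a
action lengths: √(r_a1²−r_b1²) = 28.099374, √(r_a2²−r_b2²) = 16.518999
base pitch p_b = π·m·cos α = 5.554814
CR = (28.099374 + 16.518999 − 97.644000·sin 21.16100°)/5.554814 = 1.686803
contact ratio ≈ 1.6868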